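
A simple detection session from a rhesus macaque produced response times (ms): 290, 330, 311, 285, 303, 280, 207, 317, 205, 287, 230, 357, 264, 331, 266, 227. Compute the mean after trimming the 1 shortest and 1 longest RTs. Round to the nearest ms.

281 ms

Sorted: 205, 207, 227, 230, 264, 266, 280, 285, 287, 290, 303, 311, 317, 330, 331, 357
Drop lowest 1 (205) and highest 1 (357)
Remaining (n=14): Σ = 3928, mean = 3928/14 = 280.571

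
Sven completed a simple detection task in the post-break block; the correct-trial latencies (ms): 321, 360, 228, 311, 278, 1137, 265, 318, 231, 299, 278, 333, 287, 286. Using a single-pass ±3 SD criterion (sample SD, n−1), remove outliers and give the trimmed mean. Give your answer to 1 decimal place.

291.9 ms

n = 14, ΣRT = 4932, M = 352.286
Σ(x−M)² = 680374.86; s = √(680374.86/13) = 228.772
Cutoffs: 352.286 ± 3·228.772 → [-334.0, 1038.6]
Outside: 1137 → excluded.
Retained (n=13): Σ = 3795, mean = 3795/13 = 291.923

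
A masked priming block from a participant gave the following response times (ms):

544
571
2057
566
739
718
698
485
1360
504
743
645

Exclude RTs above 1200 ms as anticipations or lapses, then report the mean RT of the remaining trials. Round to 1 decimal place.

621.3 ms

Excluded: 1360, 2057
Retained (n=10): Σ = 6213
Mean = 6213/10 = 621.3000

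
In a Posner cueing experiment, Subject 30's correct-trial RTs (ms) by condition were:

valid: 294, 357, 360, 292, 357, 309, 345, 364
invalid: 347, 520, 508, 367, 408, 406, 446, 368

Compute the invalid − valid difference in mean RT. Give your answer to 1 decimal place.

M(valid) = 2678/8 = 334.750
M(invalid) = 3370/8 = 421.250
Difference = 421.250 − 334.750 = 86.500 ms

86.5 ms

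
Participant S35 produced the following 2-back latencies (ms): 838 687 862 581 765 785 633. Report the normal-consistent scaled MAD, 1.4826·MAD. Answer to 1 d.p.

Sorted: 581, 633, 687, 765, 785, 838, 862 → median = 765
|x − 765| sorted: 0, 20, 73, 78, 97, 132, 184 → MAD = 78
Robust SD ≈ 1.4826 × 78 = 115.643

115.6 ms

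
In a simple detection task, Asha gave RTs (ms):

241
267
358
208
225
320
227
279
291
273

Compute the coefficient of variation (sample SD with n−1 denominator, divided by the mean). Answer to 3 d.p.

n = 10, Σ = 2689, M = 268.9000
Σ(x−M)² = 19330.900; s = √(19330.900/9) = 46.3452
CV = 46.3452 / 268.9000 = 0.17235

0.172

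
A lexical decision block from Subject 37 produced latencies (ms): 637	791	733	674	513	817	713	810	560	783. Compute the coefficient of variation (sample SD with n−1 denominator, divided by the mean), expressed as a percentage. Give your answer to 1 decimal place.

n = 10, Σ = 7031, M = 703.1000
Σ(x−M)² = 101334.900; s = √(101334.900/9) = 106.1105
CV = 106.1105 / 703.1000 = 0.15092 = 15.092%

15.1%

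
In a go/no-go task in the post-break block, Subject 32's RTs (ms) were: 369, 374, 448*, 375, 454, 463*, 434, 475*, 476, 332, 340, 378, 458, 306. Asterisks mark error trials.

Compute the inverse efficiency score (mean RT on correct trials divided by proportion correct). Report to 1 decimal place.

Correct trials (n=11): 369, 374, 375, 454, 434, 476, 332, 340, 378, 458, 306
Mean correct RT = 4296/11 = 390.5455 ms
Proportion correct = 11/14
IES = 390.5455 / (11/14) = 497.058 ms

497.1 ms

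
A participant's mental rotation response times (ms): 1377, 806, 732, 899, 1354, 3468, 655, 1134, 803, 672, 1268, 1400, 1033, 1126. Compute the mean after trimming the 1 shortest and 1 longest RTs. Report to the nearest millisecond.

Sorted: 655, 672, 732, 803, 806, 899, 1033, 1126, 1134, 1268, 1354, 1377, 1400, 3468
Drop lowest 1 (655) and highest 1 (3468)
Remaining (n=12): Σ = 12604, mean = 12604/12 = 1050.333

1050 ms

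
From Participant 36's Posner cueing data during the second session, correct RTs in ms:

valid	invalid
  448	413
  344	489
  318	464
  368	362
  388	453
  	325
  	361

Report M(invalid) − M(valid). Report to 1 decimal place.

36.4 ms

M(valid) = 1866/5 = 373.200
M(invalid) = 2867/7 = 409.571
Difference = 409.571 − 373.200 = 36.371 ms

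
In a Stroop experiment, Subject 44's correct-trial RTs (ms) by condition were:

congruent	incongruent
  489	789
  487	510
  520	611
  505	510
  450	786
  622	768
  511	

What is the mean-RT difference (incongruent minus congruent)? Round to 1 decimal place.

M(congruent) = 3584/7 = 512.000
M(incongruent) = 3974/6 = 662.333
Difference = 662.333 − 512.000 = 150.333 ms

150.3 ms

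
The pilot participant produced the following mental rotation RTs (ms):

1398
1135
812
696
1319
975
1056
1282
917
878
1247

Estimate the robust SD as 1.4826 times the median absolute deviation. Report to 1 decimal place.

283.2 ms

Sorted: 696, 812, 878, 917, 975, 1056, 1135, 1247, 1282, 1319, 1398 → median = 1056
|x − 1056| sorted: 0, 79, 81, 139, 178, 191, 226, 244, 263, 342, 360 → MAD = 191
Robust SD ≈ 1.4826 × 191 = 283.177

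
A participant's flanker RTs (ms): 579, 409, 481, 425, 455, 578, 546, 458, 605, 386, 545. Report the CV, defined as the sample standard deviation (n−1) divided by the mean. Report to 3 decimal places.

n = 11, Σ = 5467, M = 497.0000
Σ(x−M)² = 58444.000; s = √(58444.000/10) = 76.4487
CV = 76.4487 / 497.0000 = 0.15382

0.154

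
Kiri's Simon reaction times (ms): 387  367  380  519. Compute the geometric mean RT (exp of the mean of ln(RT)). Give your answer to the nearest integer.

409 ms

ln(RT): 5.9584, 5.9054, 5.9402, 6.2519
Mean ln(RT) = 24.0559/4 = 6.01397
Geometric mean = exp(6.01397) = 409.10 ms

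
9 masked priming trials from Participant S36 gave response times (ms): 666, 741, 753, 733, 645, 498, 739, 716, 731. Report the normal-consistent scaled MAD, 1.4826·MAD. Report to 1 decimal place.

22.2 ms

Sorted: 498, 645, 666, 716, 731, 733, 739, 741, 753 → median = 731
|x − 731| sorted: 0, 2, 8, 10, 15, 22, 65, 86, 233 → MAD = 15
Robust SD ≈ 1.4826 × 15 = 22.239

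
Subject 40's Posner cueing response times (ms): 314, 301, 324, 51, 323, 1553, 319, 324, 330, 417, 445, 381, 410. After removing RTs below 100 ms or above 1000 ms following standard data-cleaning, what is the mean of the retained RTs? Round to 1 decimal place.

Excluded: 51, 1553
Retained (n=11): Σ = 3888
Mean = 3888/11 = 353.4545

353.5 ms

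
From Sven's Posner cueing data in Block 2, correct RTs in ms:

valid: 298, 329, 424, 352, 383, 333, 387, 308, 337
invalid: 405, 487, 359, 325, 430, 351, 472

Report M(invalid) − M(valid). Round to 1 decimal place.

M(valid) = 3151/9 = 350.111
M(invalid) = 2829/7 = 404.143
Difference = 404.143 − 350.111 = 54.032 ms

54.0 ms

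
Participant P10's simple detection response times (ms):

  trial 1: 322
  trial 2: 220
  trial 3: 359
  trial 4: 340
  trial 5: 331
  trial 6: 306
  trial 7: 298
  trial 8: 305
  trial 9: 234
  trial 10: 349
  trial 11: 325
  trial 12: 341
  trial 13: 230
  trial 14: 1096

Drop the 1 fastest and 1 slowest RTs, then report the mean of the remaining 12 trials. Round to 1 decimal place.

311.7 ms

Sorted: 220, 230, 234, 298, 305, 306, 322, 325, 331, 340, 341, 349, 359, 1096
Drop lowest 1 (220) and highest 1 (1096)
Remaining (n=12): Σ = 3740, mean = 3740/12 = 311.667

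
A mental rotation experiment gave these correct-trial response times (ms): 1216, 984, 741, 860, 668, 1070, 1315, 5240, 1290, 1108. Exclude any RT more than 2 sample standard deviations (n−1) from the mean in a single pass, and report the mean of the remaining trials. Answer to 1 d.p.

1028.0 ms

n = 10, ΣRT = 14492, M = 1449.200
Σ(x−M)² = 16403499.60; s = √(16403499.60/9) = 1350.041
Cutoffs: 1449.200 ± 2·1350.041 → [-1250.9, 4149.3]
Outside: 5240 → excluded.
Retained (n=9): Σ = 9252, mean = 9252/9 = 1028.000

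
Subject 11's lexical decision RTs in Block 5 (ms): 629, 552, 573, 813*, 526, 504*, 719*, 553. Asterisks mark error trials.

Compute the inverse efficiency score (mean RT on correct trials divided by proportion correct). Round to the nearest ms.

Correct trials (n=5): 629, 552, 573, 526, 553
Mean correct RT = 2833/5 = 566.6000 ms
Proportion correct = 5/8
IES = 566.6000 / (5/8) = 906.560 ms

907 ms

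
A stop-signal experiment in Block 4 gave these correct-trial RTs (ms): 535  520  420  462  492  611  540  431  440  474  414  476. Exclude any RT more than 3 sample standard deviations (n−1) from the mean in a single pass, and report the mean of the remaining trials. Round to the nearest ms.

n = 12, ΣRT = 5815, M = 484.583
Σ(x−M)² = 37610.92; s = √(37610.92/11) = 58.474
Cutoffs: 484.583 ± 3·58.474 → [309.2, 660.0]
No RTs fall outside the cutoffs; all 12 retained. Mean = 5815/12 = 484.583

485 ms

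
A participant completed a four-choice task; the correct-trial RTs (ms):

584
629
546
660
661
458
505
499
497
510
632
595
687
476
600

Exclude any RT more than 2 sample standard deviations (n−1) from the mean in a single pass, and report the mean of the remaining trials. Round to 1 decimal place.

569.3 ms

n = 15, ΣRT = 8539, M = 569.267
Σ(x−M)² = 79258.93; s = √(79258.93/14) = 75.242
Cutoffs: 569.267 ± 2·75.242 → [418.8, 719.8]
No RTs fall outside the cutoffs; all 15 retained. Mean = 8539/15 = 569.267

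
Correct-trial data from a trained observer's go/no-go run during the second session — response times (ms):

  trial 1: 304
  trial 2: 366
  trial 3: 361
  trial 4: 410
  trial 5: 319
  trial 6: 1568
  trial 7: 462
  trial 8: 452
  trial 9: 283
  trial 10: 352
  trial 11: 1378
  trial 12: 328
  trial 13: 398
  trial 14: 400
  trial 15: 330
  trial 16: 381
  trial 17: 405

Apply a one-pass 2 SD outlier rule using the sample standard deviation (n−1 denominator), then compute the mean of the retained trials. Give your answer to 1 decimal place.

370.1 ms

n = 17, ΣRT = 8497, M = 499.824
Σ(x−M)² = 2202876.47; s = √(2202876.47/16) = 371.052
Cutoffs: 499.824 ± 2·371.052 → [-242.3, 1241.9]
Outside: 1378, 1568 → excluded.
Retained (n=15): Σ = 5551, mean = 5551/15 = 370.067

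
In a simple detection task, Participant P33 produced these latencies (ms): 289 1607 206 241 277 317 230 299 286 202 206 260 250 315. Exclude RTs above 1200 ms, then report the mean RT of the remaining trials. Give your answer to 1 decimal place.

Excluded: 1607
Retained (n=13): Σ = 3378
Mean = 3378/13 = 259.8462

259.8 ms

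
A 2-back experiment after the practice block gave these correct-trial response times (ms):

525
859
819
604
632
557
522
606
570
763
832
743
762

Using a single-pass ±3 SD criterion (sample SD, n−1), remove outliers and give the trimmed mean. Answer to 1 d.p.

676.5 ms

n = 13, ΣRT = 8794, M = 676.462
Σ(x−M)² = 181659.23; s = √(181659.23/12) = 123.038
Cutoffs: 676.462 ± 3·123.038 → [307.3, 1045.6]
No RTs fall outside the cutoffs; all 13 retained. Mean = 8794/13 = 676.462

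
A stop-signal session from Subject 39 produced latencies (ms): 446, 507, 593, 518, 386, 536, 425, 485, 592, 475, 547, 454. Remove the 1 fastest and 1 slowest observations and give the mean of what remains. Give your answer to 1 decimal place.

Sorted: 386, 425, 446, 454, 475, 485, 507, 518, 536, 547, 592, 593
Drop lowest 1 (386) and highest 1 (593)
Remaining (n=10): Σ = 4985, mean = 4985/10 = 498.500

498.5 ms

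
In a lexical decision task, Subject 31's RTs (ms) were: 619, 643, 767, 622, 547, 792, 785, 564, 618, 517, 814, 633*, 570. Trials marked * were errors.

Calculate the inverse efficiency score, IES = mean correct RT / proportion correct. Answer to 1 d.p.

Correct trials (n=12): 619, 643, 767, 622, 547, 792, 785, 564, 618, 517, 814, 570
Mean correct RT = 7858/12 = 654.8333 ms
Proportion correct = 12/13
IES = 654.8333 / (12/13) = 709.403 ms

709.4 ms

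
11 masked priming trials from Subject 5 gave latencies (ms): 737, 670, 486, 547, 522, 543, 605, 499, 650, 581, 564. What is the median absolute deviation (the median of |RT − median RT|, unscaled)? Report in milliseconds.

42 ms

Sorted: 486, 499, 522, 543, 547, 564, 581, 605, 650, 670, 737 → median = 564
|x − 564|: 173, 106, 78, 17, 42, 21, 41, 65, 86, 17, 0
Sorted deviations: 0, 17, 17, 21, 41, 42, 65, 78, 86, 106, 173 → MAD = 42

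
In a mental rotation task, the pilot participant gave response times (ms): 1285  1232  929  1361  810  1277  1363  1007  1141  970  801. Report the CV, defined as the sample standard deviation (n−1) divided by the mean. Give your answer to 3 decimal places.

n = 11, Σ = 12176, M = 1106.9091
Σ(x−M)² = 449714.909; s = √(449714.909/10) = 212.0648
CV = 212.0648 / 1106.9091 = 0.19158

0.192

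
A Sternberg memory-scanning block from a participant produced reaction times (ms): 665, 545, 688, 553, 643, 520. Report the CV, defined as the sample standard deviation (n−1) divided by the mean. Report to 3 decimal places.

0.118

n = 6, Σ = 3614, M = 602.3333
Σ(x−M)² = 25419.333; s = √(25419.333/5) = 71.3012
CV = 71.3012 / 602.3333 = 0.11838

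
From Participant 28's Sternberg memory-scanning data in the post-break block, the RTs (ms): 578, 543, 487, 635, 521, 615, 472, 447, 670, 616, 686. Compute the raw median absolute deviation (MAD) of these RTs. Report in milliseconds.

Sorted: 447, 472, 487, 521, 543, 578, 615, 616, 635, 670, 686 → median = 578
|x − 578|: 0, 35, 91, 57, 57, 37, 106, 131, 92, 38, 108
Sorted deviations: 0, 35, 37, 38, 57, 57, 91, 92, 106, 108, 131 → MAD = 57

57 ms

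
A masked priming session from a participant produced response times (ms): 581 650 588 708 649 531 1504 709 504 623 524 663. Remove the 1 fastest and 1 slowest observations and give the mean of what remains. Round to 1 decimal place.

Sorted: 504, 524, 531, 581, 588, 623, 649, 650, 663, 708, 709, 1504
Drop lowest 1 (504) and highest 1 (1504)
Remaining (n=10): Σ = 6226, mean = 6226/10 = 622.600

622.6 ms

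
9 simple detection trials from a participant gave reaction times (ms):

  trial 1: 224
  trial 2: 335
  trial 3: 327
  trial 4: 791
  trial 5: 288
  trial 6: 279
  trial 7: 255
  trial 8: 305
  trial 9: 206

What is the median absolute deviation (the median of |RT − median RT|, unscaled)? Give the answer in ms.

39 ms

Sorted: 206, 224, 255, 279, 288, 305, 327, 335, 791 → median = 288
|x − 288|: 64, 47, 39, 503, 0, 9, 33, 17, 82
Sorted deviations: 0, 9, 17, 33, 39, 47, 64, 82, 503 → MAD = 39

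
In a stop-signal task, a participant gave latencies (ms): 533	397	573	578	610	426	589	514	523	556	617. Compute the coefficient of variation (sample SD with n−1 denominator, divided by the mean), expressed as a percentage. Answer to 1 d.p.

13.2%

n = 11, Σ = 5916, M = 537.8182
Σ(x−M)² = 50425.636; s = √(50425.636/10) = 71.0110
CV = 71.0110 / 537.8182 = 0.13204 = 13.204%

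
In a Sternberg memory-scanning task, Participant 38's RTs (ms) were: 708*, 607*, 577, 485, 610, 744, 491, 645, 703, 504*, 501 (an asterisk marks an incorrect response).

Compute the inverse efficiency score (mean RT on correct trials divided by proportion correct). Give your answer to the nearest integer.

Correct trials (n=8): 577, 485, 610, 744, 491, 645, 703, 501
Mean correct RT = 4756/8 = 594.5000 ms
Proportion correct = 8/11
IES = 594.5000 / (8/11) = 817.438 ms

817 ms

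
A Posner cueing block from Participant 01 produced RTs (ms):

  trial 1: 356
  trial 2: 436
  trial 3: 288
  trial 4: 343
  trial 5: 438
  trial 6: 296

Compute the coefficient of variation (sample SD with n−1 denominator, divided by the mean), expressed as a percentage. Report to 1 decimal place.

n = 6, Σ = 2157, M = 359.5000
Σ(x−M)² = 21443.500; s = √(21443.500/5) = 65.4882
CV = 65.4882 / 359.5000 = 0.18216 = 18.216%

18.2%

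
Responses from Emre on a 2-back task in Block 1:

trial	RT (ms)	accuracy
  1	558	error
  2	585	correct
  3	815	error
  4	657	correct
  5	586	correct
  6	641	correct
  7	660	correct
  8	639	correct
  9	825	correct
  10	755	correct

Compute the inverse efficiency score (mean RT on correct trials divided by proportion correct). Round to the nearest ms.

836 ms

Correct trials (n=8): 585, 657, 586, 641, 660, 639, 825, 755
Mean correct RT = 5348/8 = 668.5000 ms
Proportion correct = 8/10
IES = 668.5000 / (8/10) = 835.625 ms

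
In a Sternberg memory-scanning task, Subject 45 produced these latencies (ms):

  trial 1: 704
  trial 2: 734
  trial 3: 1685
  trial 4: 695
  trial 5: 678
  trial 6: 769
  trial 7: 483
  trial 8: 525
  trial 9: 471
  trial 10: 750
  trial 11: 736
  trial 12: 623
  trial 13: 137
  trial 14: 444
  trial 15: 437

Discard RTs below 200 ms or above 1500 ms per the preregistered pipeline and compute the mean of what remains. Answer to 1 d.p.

619.2 ms

Excluded: 137, 1685
Retained (n=13): Σ = 8049
Mean = 8049/13 = 619.1538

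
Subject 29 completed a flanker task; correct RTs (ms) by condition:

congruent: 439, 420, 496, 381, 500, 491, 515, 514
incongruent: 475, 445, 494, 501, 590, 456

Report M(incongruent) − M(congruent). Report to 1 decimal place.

24.0 ms

M(congruent) = 3756/8 = 469.500
M(incongruent) = 2961/6 = 493.500
Difference = 493.500 − 469.500 = 24.000 ms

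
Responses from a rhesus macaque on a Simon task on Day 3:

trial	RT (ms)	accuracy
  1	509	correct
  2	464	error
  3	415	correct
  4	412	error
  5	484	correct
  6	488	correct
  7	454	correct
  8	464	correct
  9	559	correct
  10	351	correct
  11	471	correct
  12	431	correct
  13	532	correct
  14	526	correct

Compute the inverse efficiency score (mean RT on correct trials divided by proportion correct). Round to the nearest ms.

Correct trials (n=12): 509, 415, 484, 488, 454, 464, 559, 351, 471, 431, 532, 526
Mean correct RT = 5684/12 = 473.6667 ms
Proportion correct = 12/14
IES = 473.6667 / (12/14) = 552.611 ms

553 ms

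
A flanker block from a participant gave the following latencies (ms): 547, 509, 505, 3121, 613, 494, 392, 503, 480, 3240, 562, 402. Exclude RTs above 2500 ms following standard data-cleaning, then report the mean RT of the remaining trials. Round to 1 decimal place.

500.7 ms

Excluded: 3121, 3240
Retained (n=10): Σ = 5007
Mean = 5007/10 = 500.7000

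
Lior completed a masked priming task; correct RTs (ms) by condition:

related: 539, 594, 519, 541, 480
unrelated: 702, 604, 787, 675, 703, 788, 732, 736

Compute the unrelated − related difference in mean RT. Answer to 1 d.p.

181.3 ms

M(related) = 2673/5 = 534.600
M(unrelated) = 5727/8 = 715.875
Difference = 715.875 − 534.600 = 181.275 ms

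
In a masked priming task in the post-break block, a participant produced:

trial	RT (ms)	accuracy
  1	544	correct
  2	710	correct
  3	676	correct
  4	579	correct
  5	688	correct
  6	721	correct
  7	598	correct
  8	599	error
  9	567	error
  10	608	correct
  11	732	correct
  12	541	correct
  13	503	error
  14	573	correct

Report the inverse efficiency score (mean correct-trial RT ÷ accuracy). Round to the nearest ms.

Correct trials (n=11): 544, 710, 676, 579, 688, 721, 598, 608, 732, 541, 573
Mean correct RT = 6970/11 = 633.6364 ms
Proportion correct = 11/14
IES = 633.6364 / (11/14) = 806.446 ms

806 ms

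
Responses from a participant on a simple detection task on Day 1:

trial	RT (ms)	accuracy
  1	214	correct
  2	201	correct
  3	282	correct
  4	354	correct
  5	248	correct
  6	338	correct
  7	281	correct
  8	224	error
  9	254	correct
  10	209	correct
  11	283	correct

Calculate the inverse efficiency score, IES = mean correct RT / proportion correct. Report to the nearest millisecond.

Correct trials (n=10): 214, 201, 282, 354, 248, 338, 281, 254, 209, 283
Mean correct RT = 2664/10 = 266.4000 ms
Proportion correct = 10/11
IES = 266.4000 / (10/11) = 293.040 ms

293 ms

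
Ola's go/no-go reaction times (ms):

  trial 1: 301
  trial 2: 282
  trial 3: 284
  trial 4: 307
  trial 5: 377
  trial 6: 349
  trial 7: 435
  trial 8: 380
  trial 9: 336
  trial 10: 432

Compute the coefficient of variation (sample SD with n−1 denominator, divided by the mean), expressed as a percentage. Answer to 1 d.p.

16.3%

n = 10, Σ = 3483, M = 348.3000
Σ(x−M)² = 28976.100; s = √(28976.100/9) = 56.7412
CV = 56.7412 / 348.3000 = 0.16291 = 16.291%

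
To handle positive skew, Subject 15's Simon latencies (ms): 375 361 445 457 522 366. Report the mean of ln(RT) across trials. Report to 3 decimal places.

ln(RT): 5.9269, 5.8889, 6.0981, 6.1247, 6.2577, 5.9026
Σ ln(RT) = 36.1989
Mean = 36.1989/6 = 6.03314

6.033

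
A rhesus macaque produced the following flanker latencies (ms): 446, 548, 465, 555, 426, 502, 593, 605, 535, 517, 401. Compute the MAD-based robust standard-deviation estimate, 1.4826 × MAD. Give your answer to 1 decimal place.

Sorted: 401, 426, 446, 465, 502, 517, 535, 548, 555, 593, 605 → median = 517
|x − 517| sorted: 0, 15, 18, 31, 38, 52, 71, 76, 88, 91, 116 → MAD = 52
Robust SD ≈ 1.4826 × 52 = 77.095

77.1 ms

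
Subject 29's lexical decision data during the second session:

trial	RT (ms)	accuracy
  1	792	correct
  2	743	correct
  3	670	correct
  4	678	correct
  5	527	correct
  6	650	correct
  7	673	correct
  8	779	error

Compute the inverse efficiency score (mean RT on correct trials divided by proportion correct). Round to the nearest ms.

Correct trials (n=7): 792, 743, 670, 678, 527, 650, 673
Mean correct RT = 4733/7 = 676.1429 ms
Proportion correct = 7/8
IES = 676.1429 / (7/8) = 772.735 ms

773 ms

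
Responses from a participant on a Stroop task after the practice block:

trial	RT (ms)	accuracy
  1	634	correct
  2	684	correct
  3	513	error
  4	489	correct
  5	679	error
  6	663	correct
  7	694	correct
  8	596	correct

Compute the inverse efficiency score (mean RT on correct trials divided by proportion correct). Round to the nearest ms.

836 ms

Correct trials (n=6): 634, 684, 489, 663, 694, 596
Mean correct RT = 3760/6 = 626.6667 ms
Proportion correct = 6/8
IES = 626.6667 / (6/8) = 835.556 ms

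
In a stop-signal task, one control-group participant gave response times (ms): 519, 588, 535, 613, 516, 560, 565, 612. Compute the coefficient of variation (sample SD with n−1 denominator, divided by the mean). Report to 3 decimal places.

0.069

n = 8, Σ = 4508, M = 563.5000
Σ(x−M)² = 10466.000; s = √(10466.000/7) = 38.6671
CV = 38.6671 / 563.5000 = 0.06862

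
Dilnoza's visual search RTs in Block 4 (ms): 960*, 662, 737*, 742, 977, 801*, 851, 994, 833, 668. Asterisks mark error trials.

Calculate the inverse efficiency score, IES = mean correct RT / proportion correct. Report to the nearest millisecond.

1169 ms

Correct trials (n=7): 662, 742, 977, 851, 994, 833, 668
Mean correct RT = 5727/7 = 818.1429 ms
Proportion correct = 7/10
IES = 818.1429 / (7/10) = 1168.776 ms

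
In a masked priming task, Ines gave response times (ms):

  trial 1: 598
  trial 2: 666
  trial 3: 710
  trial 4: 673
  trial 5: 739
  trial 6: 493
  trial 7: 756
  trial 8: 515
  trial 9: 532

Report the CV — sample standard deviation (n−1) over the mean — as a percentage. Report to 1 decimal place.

15.8%

n = 9, Σ = 5682, M = 631.3333
Σ(x−M)² = 79908.000; s = √(79908.000/8) = 99.9425
CV = 99.9425 / 631.3333 = 0.15830 = 15.830%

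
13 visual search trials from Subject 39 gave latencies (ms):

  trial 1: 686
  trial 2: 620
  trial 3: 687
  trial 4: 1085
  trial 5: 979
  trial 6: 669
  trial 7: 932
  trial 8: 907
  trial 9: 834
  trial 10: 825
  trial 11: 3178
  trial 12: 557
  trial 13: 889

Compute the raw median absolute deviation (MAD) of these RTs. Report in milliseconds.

Sorted: 557, 620, 669, 686, 687, 825, 834, 889, 907, 932, 979, 1085, 3178 → median = 834
|x − 834|: 148, 214, 147, 251, 145, 165, 98, 73, 0, 9, 2344, 277, 55
Sorted deviations: 0, 9, 55, 73, 98, 145, 147, 148, 165, 214, 251, 277, 2344 → MAD = 147

147 ms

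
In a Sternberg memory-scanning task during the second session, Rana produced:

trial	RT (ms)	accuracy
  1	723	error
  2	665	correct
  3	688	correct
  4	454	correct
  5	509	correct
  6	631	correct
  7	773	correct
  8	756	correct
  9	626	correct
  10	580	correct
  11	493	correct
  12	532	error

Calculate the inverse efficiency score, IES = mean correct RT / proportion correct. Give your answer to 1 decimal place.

741.0 ms

Correct trials (n=10): 665, 688, 454, 509, 631, 773, 756, 626, 580, 493
Mean correct RT = 6175/10 = 617.5000 ms
Proportion correct = 10/12
IES = 617.5000 / (10/12) = 741.000 ms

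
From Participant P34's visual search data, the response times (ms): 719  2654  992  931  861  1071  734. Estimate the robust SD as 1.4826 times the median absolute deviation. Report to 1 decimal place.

207.6 ms

Sorted: 719, 734, 861, 931, 992, 1071, 2654 → median = 931
|x − 931| sorted: 0, 61, 70, 140, 197, 212, 1723 → MAD = 140
Robust SD ≈ 1.4826 × 140 = 207.564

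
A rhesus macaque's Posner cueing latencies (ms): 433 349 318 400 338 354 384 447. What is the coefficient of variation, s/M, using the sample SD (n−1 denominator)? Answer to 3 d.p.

0.122

n = 8, Σ = 3023, M = 377.8750
Σ(x−M)² = 14922.875; s = √(14922.875/7) = 46.1718
CV = 46.1718 / 377.8750 = 0.12219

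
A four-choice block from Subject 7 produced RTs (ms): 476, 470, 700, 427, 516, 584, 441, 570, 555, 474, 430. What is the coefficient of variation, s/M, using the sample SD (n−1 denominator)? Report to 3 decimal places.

n = 11, Σ = 5643, M = 513.0000
Σ(x−M)² = 69240.000; s = √(69240.000/10) = 83.2106
CV = 83.2106 / 513.0000 = 0.16220

0.162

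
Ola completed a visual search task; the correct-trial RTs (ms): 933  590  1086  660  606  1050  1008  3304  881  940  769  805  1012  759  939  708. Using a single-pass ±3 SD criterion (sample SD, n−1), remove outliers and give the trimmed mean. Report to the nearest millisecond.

n = 16, ΣRT = 16050, M = 1003.125
Σ(x−M)² = 6018001.75; s = √(6018001.75/15) = 633.404
Cutoffs: 1003.125 ± 3·633.404 → [-897.1, 2903.3]
Outside: 3304 → excluded.
Retained (n=15): Σ = 12746, mean = 12746/15 = 849.733

850 ms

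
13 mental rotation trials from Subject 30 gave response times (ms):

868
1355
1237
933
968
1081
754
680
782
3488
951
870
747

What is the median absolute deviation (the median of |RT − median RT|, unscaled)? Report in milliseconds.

Sorted: 680, 747, 754, 782, 868, 870, 933, 951, 968, 1081, 1237, 1355, 3488 → median = 933
|x − 933|: 65, 422, 304, 0, 35, 148, 179, 253, 151, 2555, 18, 63, 186
Sorted deviations: 0, 18, 35, 63, 65, 148, 151, 179, 186, 253, 304, 422, 2555 → MAD = 151

151 ms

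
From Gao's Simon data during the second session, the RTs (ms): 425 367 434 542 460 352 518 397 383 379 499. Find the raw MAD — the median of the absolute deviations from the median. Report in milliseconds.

46 ms

Sorted: 352, 367, 379, 383, 397, 425, 434, 460, 499, 518, 542 → median = 425
|x − 425|: 0, 58, 9, 117, 35, 73, 93, 28, 42, 46, 74
Sorted deviations: 0, 9, 28, 35, 42, 46, 58, 73, 74, 93, 117 → MAD = 46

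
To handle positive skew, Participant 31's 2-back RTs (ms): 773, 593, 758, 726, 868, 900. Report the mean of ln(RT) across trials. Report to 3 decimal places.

6.637

ln(RT): 6.6503, 6.3852, 6.6307, 6.5876, 6.7662, 6.8024
Σ ln(RT) = 39.8223
Mean = 39.8223/6 = 6.63705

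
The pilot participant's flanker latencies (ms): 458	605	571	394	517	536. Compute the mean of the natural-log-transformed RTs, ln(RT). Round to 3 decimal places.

ln(RT): 6.1269, 6.4052, 6.3474, 5.9764, 6.2480, 6.2841
Σ ln(RT) = 37.3880
Mean = 37.3880/6 = 6.23134

6.231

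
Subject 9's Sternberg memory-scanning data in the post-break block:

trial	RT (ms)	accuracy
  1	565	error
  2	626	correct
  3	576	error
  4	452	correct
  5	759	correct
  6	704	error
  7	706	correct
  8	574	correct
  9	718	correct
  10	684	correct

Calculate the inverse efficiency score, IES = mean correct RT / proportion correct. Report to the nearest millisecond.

Correct trials (n=7): 626, 452, 759, 706, 574, 718, 684
Mean correct RT = 4519/7 = 645.5714 ms
Proportion correct = 7/10
IES = 645.5714 / (7/10) = 922.245 ms

922 ms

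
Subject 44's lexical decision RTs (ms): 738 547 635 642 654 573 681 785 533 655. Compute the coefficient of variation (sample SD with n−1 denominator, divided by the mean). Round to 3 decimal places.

n = 10, Σ = 6443, M = 644.3000
Σ(x−M)² = 57162.100; s = √(57162.100/9) = 79.6953
CV = 79.6953 / 644.3000 = 0.12369

0.124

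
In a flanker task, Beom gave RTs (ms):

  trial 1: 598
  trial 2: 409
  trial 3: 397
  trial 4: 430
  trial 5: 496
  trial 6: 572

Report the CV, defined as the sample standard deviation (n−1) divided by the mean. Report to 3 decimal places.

0.178

n = 6, Σ = 2902, M = 483.6667
Σ(x−M)² = 36993.333; s = √(36993.333/5) = 86.0155
CV = 86.0155 / 483.6667 = 0.17784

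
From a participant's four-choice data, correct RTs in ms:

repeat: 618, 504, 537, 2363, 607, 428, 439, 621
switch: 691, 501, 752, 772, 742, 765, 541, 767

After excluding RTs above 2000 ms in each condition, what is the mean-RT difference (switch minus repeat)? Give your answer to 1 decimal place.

repeat: exclude 2363
M(repeat) = 3754/7 = 536.286
M(switch) = 5531/8 = 691.375
Difference = 691.375 − 536.286 = 155.089 ms

155.1 ms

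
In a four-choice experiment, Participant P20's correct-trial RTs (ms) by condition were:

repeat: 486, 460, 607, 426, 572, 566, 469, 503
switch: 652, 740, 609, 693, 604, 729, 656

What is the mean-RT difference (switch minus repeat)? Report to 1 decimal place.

M(repeat) = 4089/8 = 511.125
M(switch) = 4683/7 = 669.000
Difference = 669.000 − 511.125 = 157.875 ms

157.9 ms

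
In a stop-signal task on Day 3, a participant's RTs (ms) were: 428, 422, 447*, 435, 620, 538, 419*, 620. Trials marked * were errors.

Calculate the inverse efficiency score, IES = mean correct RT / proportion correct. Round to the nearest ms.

Correct trials (n=6): 428, 422, 435, 620, 538, 620
Mean correct RT = 3063/6 = 510.5000 ms
Proportion correct = 6/8
IES = 510.5000 / (6/8) = 680.667 ms

681 ms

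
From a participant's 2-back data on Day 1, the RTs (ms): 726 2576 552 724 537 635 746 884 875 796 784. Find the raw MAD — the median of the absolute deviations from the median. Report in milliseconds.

111 ms

Sorted: 537, 552, 635, 724, 726, 746, 784, 796, 875, 884, 2576 → median = 746
|x − 746|: 20, 1830, 194, 22, 209, 111, 0, 138, 129, 50, 38
Sorted deviations: 0, 20, 22, 38, 50, 111, 129, 138, 194, 209, 1830 → MAD = 111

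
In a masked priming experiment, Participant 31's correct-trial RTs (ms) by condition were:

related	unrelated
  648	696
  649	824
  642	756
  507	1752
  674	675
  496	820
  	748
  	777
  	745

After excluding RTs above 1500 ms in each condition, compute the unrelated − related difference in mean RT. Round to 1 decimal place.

unrelated: exclude 1752
M(related) = 3616/6 = 602.667
M(unrelated) = 6041/8 = 755.125
Difference = 755.125 − 602.667 = 152.458 ms

152.5 ms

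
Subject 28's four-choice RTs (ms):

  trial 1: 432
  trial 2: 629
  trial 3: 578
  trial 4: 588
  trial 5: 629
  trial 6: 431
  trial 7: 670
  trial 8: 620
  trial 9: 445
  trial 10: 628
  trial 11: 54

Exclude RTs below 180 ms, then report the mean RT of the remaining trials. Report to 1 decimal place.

Excluded: 54
Retained (n=10): Σ = 5650
Mean = 5650/10 = 565.0000

565.0 ms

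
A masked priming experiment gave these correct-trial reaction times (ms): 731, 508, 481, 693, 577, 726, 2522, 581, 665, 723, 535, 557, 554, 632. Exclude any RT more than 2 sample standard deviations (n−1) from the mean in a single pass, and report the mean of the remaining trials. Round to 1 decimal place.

n = 14, ΣRT = 10485, M = 748.929
Σ(x−M)² = 3477336.93; s = √(3477336.93/13) = 517.192
Cutoffs: 748.929 ± 2·517.192 → [-285.5, 1783.3]
Outside: 2522 → excluded.
Retained (n=13): Σ = 7963, mean = 7963/13 = 612.538

612.5 ms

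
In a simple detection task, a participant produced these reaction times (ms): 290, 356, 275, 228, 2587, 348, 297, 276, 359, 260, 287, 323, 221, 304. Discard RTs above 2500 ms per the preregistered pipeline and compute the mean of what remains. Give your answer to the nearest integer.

294 ms

Excluded: 2587
Retained (n=13): Σ = 3824
Mean = 3824/13 = 294.1538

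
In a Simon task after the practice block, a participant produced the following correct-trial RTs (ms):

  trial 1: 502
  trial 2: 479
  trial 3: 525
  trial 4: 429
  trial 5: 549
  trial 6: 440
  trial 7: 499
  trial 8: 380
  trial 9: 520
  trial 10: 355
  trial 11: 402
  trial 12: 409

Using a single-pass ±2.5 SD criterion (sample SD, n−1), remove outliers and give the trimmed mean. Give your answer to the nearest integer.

n = 12, ΣRT = 5489, M = 457.417
Σ(x−M)² = 44062.92; s = √(44062.92/11) = 63.291
Cutoffs: 457.417 ± 2.5·63.291 → [299.2, 615.6]
No RTs fall outside the cutoffs; all 12 retained. Mean = 5489/12 = 457.417

457 ms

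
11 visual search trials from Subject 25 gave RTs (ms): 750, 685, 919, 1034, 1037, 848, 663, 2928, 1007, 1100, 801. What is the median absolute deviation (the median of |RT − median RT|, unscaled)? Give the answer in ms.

Sorted: 663, 685, 750, 801, 848, 919, 1007, 1034, 1037, 1100, 2928 → median = 919
|x − 919|: 169, 234, 0, 115, 118, 71, 256, 2009, 88, 181, 118
Sorted deviations: 0, 71, 88, 115, 118, 118, 169, 181, 234, 256, 2009 → MAD = 118

118 ms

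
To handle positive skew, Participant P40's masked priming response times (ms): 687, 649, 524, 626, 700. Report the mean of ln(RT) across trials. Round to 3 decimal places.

6.452

ln(RT): 6.5323, 6.4754, 6.2615, 6.4394, 6.5511
Σ ln(RT) = 32.2597
Mean = 32.2597/5 = 6.45194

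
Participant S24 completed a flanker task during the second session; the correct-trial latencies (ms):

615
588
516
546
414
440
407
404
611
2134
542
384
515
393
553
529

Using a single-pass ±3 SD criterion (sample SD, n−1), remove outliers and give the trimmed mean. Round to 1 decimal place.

n = 16, ΣRT = 9591, M = 599.438
Σ(x−M)² = 2606817.94; s = √(2606817.94/15) = 416.879
Cutoffs: 599.438 ± 3·416.879 → [-651.2, 1850.1]
Outside: 2134 → excluded.
Retained (n=15): Σ = 7457, mean = 7457/15 = 497.133

497.1 ms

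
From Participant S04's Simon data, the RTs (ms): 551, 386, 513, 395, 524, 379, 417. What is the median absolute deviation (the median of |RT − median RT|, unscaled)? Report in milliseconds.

38 ms

Sorted: 379, 386, 395, 417, 513, 524, 551 → median = 417
|x − 417|: 134, 31, 96, 22, 107, 38, 0
Sorted deviations: 0, 22, 31, 38, 96, 107, 134 → MAD = 38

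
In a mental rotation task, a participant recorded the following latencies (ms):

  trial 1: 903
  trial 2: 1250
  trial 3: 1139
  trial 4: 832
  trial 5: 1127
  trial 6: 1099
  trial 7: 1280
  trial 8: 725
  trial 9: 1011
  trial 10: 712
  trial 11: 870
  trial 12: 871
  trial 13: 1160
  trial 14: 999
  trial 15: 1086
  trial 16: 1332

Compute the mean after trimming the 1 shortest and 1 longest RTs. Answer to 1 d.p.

Sorted: 712, 725, 832, 870, 871, 903, 999, 1011, 1086, 1099, 1127, 1139, 1160, 1250, 1280, 1332
Drop lowest 1 (712) and highest 1 (1332)
Remaining (n=14): Σ = 14352, mean = 14352/14 = 1025.143

1025.1 ms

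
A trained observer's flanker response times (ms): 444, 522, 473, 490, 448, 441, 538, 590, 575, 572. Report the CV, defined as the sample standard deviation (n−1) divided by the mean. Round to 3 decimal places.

0.114

n = 10, Σ = 5093, M = 509.3000
Σ(x−M)² = 30122.100; s = √(30122.100/9) = 57.8524
CV = 57.8524 / 509.3000 = 0.11359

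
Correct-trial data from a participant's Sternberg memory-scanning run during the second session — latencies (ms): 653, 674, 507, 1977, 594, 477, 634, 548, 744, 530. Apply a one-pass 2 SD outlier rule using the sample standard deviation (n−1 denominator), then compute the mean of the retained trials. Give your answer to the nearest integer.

n = 10, ΣRT = 7338, M = 733.800
Σ(x−M)² = 1778699.60; s = √(1778699.60/9) = 444.560
Cutoffs: 733.800 ± 2·444.560 → [-155.3, 1622.9]
Outside: 1977 → excluded.
Retained (n=9): Σ = 5361, mean = 5361/9 = 595.667

596 ms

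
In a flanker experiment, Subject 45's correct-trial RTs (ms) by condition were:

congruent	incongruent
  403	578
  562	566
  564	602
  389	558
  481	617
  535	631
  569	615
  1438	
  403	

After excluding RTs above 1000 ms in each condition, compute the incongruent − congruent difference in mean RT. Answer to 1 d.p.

107.0 ms

congruent: exclude 1438
M(congruent) = 3906/8 = 488.250
M(incongruent) = 4167/7 = 595.286
Difference = 595.286 − 488.250 = 107.036 ms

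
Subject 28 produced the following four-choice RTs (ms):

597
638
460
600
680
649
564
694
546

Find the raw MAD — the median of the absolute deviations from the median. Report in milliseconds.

Sorted: 460, 546, 564, 597, 600, 638, 649, 680, 694 → median = 600
|x − 600|: 3, 38, 140, 0, 80, 49, 36, 94, 54
Sorted deviations: 0, 3, 36, 38, 49, 54, 80, 94, 140 → MAD = 49

49 ms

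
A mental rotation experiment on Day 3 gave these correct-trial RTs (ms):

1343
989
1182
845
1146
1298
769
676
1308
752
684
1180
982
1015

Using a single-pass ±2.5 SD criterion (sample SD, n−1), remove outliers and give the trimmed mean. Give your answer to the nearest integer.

n = 14, ΣRT = 14169, M = 1012.071
Σ(x−M)² = 730508.93; s = √(730508.93/13) = 237.051
Cutoffs: 1012.071 ± 2.5·237.051 → [419.4, 1604.7]
No RTs fall outside the cutoffs; all 14 retained. Mean = 14169/14 = 1012.071

1012 ms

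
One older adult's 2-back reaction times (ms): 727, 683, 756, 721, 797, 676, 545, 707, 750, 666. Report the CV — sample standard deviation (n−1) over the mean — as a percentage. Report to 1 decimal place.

9.7%

n = 10, Σ = 7028, M = 702.8000
Σ(x−M)² = 42231.600; s = √(42231.600/9) = 68.5011
CV = 68.5011 / 702.8000 = 0.09747 = 9.747%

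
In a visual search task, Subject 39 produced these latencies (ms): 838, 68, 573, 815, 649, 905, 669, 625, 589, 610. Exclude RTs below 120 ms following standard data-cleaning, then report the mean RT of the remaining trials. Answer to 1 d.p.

697.0 ms

Excluded: 68
Retained (n=9): Σ = 6273
Mean = 6273/9 = 697.0000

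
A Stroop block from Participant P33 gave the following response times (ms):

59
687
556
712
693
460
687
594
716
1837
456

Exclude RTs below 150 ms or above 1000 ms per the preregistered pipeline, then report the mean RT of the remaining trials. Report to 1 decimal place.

Excluded: 59, 1837
Retained (n=9): Σ = 5561
Mean = 5561/9 = 617.8889

617.9 ms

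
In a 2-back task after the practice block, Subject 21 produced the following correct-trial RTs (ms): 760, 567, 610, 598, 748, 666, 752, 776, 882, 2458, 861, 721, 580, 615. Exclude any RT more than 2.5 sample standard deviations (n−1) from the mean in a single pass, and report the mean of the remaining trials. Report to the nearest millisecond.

n = 14, ΣRT = 11594, M = 828.143
Σ(x−M)² = 2993519.71; s = √(2993519.71/13) = 479.865
Cutoffs: 828.143 ± 2.5·479.865 → [-371.5, 2027.8]
Outside: 2458 → excluded.
Retained (n=13): Σ = 9136, mean = 9136/13 = 702.769

703 ms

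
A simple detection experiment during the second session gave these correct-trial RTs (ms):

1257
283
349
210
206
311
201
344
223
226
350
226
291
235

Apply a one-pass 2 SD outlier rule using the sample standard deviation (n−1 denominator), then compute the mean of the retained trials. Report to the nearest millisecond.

n = 14, ΣRT = 4712, M = 336.571
Σ(x−M)² = 952295.43; s = √(952295.43/13) = 270.654
Cutoffs: 336.571 ± 2·270.654 → [-204.7, 877.9]
Outside: 1257 → excluded.
Retained (n=13): Σ = 3455, mean = 3455/13 = 265.769

266 ms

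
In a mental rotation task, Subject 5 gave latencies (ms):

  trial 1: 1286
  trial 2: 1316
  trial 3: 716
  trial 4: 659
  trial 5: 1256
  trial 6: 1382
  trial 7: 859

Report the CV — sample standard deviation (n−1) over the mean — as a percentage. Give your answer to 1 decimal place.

n = 7, Σ = 7474, M = 1067.7143
Σ(x−M)² = 577833.429; s = √(577833.429/6) = 310.3314
CV = 310.3314 / 1067.7143 = 0.29065 = 29.065%

29.1%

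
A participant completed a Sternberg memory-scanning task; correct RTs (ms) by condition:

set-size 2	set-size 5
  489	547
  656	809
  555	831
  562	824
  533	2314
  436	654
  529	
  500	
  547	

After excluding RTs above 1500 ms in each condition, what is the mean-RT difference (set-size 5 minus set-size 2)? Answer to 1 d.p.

set-size 5: exclude 2314
M(set-size 2) = 4807/9 = 534.111
M(set-size 5) = 3665/5 = 733.000
Difference = 733.000 − 534.111 = 198.889 ms

198.9 ms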